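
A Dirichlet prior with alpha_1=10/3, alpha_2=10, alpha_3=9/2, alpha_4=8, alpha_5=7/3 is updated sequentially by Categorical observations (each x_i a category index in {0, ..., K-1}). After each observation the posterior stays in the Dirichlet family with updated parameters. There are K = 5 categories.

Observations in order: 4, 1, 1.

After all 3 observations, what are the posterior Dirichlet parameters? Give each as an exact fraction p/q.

alpha_1=10/3, alpha_2=12, alpha_3=9/2, alpha_4=8, alpha_5=10/3

obs 1: x=4 → posterior Dirichlet(10/3, 10, 9/2, 8, 10/3)
obs 2: x=1 → posterior Dirichlet(10/3, 11, 9/2, 8, 10/3)
obs 3: x=1 → posterior Dirichlet(10/3, 12, 9/2, 8, 10/3)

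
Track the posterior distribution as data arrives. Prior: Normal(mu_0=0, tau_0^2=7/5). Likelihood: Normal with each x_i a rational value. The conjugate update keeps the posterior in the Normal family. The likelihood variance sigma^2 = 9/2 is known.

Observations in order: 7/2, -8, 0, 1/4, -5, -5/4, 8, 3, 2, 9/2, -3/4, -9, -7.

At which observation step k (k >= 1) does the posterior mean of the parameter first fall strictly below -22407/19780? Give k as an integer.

k = 6

obs 1: x=7/2 → posterior Normal(49/59, 63/59)
obs 2: x=-8 → posterior Normal(-63/73, 63/73)
obs 3: x=0 → posterior Normal(-21/29, 21/29)
obs 4: x=1/4 → posterior Normal(-119/202, 63/101)
obs 5: x=-5 → posterior Normal(-259/230, 63/115)
obs 6: x=-5/4 → posterior Normal(-49/43, 21/43)
obs 7: x=8 → posterior Normal(-35/143, 63/143)
obs 8: x=3 → posterior Normal(7/157, 63/157)
obs 9: x=2 → posterior Normal(35/171, 7/19)
obs 10: x=9/2 → posterior Normal(98/185, 63/185)
obs 11: x=-3/4 → posterior Normal(175/398, 63/199)
obs 12: x=-9 → posterior Normal(-77/426, 21/71)
obs 13: x=-7 → posterior Normal(-273/454, 63/227)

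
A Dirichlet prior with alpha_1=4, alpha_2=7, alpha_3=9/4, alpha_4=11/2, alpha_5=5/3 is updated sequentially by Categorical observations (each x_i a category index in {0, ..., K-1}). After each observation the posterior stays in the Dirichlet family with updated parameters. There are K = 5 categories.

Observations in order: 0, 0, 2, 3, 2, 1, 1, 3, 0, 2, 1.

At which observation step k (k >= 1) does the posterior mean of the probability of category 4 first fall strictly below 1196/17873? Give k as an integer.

k = 5

obs 1: x=0 → posterior Dirichlet(5, 7, 9/4, 11/2, 5/3)
obs 2: x=0 → posterior Dirichlet(6, 7, 9/4, 11/2, 5/3)
obs 3: x=2 → posterior Dirichlet(6, 7, 13/4, 11/2, 5/3)
obs 4: x=3 → posterior Dirichlet(6, 7, 13/4, 13/2, 5/3)
obs 5: x=2 → posterior Dirichlet(6, 7, 17/4, 13/2, 5/3)
obs 6: x=1 → posterior Dirichlet(6, 8, 17/4, 13/2, 5/3)
obs 7: x=1 → posterior Dirichlet(6, 9, 17/4, 13/2, 5/3)
obs 8: x=3 → posterior Dirichlet(6, 9, 17/4, 15/2, 5/3)
obs 9: x=0 → posterior Dirichlet(7, 9, 17/4, 15/2, 5/3)
obs 10: x=2 → posterior Dirichlet(7, 9, 21/4, 15/2, 5/3)
obs 11: x=1 → posterior Dirichlet(7, 10, 21/4, 15/2, 5/3)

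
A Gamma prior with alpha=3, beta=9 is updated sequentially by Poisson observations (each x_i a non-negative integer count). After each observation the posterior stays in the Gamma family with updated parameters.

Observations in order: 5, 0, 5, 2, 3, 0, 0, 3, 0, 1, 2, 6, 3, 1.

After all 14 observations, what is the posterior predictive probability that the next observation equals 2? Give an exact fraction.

11837592627738430205164377370334471208219486132355/48708493958471199415506599153950129703565945470976

obs 1: x=5 → posterior Gamma(8, 10)
obs 2: x=0 → posterior Gamma(8, 11)
obs 3: x=5 → posterior Gamma(13, 12)
obs 4: x=2 → posterior Gamma(15, 13)
obs 5: x=3 → posterior Gamma(18, 14)
obs 6: x=0 → posterior Gamma(18, 15)
obs 7: x=0 → posterior Gamma(18, 16)
obs 8: x=3 → posterior Gamma(21, 17)
obs 9: x=0 → posterior Gamma(21, 18)
obs 10: x=1 → posterior Gamma(22, 19)
obs 11: x=2 → posterior Gamma(24, 20)
obs 12: x=6 → posterior Gamma(30, 21)
obs 13: x=3 → posterior Gamma(33, 22)
obs 14: x=1 → posterior Gamma(34, 23)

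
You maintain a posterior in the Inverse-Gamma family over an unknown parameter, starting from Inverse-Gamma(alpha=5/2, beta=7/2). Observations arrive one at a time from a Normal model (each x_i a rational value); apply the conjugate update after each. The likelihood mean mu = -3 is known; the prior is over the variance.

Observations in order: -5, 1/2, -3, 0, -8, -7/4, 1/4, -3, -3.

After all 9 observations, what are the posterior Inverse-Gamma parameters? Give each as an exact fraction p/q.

alpha=7, beta=555/16

obs 1: x=-5 → posterior Inverse-Gamma(3, 11/2)
obs 2: x=1/2 → posterior Inverse-Gamma(7/2, 93/8)
obs 3: x=-3 → posterior Inverse-Gamma(4, 93/8)
obs 4: x=0 → posterior Inverse-Gamma(9/2, 129/8)
obs 5: x=-8 → posterior Inverse-Gamma(5, 229/8)
obs 6: x=-7/4 → posterior Inverse-Gamma(11/2, 941/32)
obs 7: x=1/4 → posterior Inverse-Gamma(6, 555/16)
obs 8: x=-3 → posterior Inverse-Gamma(13/2, 555/16)
obs 9: x=-3 → posterior Inverse-Gamma(7, 555/16)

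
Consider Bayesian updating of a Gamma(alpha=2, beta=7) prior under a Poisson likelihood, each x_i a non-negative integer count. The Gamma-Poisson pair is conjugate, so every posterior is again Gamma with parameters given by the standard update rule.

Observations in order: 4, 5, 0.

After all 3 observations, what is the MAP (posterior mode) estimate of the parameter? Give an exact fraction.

obs 1: x=4 → posterior Gamma(6, 8)
obs 2: x=5 → posterior Gamma(11, 9)
obs 3: x=0 → posterior Gamma(11, 10)

1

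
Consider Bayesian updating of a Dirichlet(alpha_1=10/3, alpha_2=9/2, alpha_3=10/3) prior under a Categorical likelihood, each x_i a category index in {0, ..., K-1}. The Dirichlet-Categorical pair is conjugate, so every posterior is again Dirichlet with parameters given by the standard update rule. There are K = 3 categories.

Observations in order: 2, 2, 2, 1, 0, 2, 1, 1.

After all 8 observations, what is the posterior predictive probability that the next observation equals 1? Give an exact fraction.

9/23

obs 1: x=2 → posterior Dirichlet(10/3, 9/2, 13/3)
obs 2: x=2 → posterior Dirichlet(10/3, 9/2, 16/3)
obs 3: x=2 → posterior Dirichlet(10/3, 9/2, 19/3)
obs 4: x=1 → posterior Dirichlet(10/3, 11/2, 19/3)
obs 5: x=0 → posterior Dirichlet(13/3, 11/2, 19/3)
obs 6: x=2 → posterior Dirichlet(13/3, 11/2, 22/3)
obs 7: x=1 → posterior Dirichlet(13/3, 13/2, 22/3)
obs 8: x=1 → posterior Dirichlet(13/3, 15/2, 22/3)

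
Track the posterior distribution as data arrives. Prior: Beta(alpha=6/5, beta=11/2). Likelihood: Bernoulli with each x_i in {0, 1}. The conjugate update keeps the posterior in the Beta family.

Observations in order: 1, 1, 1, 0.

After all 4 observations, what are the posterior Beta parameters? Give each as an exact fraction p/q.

alpha=21/5, beta=13/2

obs 1: x=1 → posterior Beta(11/5, 11/2)
obs 2: x=1 → posterior Beta(16/5, 11/2)
obs 3: x=1 → posterior Beta(21/5, 11/2)
obs 4: x=0 → posterior Beta(21/5, 13/2)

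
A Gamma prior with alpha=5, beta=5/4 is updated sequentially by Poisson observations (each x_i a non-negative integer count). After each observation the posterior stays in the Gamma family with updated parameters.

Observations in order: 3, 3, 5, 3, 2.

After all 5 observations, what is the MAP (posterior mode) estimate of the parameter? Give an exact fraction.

obs 1: x=3 → posterior Gamma(8, 9/4)
obs 2: x=3 → posterior Gamma(11, 13/4)
obs 3: x=5 → posterior Gamma(16, 17/4)
obs 4: x=3 → posterior Gamma(19, 21/4)
obs 5: x=2 → posterior Gamma(21, 25/4)

16/5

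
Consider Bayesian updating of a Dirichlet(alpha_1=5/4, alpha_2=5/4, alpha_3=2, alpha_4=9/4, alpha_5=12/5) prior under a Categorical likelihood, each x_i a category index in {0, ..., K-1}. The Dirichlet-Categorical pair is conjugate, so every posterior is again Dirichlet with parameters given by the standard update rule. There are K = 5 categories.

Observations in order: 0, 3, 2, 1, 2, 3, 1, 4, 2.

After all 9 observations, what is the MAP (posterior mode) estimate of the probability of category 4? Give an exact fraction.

obs 1: x=0 → posterior Dirichlet(9/4, 5/4, 2, 9/4, 12/5)
obs 2: x=3 → posterior Dirichlet(9/4, 5/4, 2, 13/4, 12/5)
obs 3: x=2 → posterior Dirichlet(9/4, 5/4, 3, 13/4, 12/5)
obs 4: x=1 → posterior Dirichlet(9/4, 9/4, 3, 13/4, 12/5)
obs 5: x=2 → posterior Dirichlet(9/4, 9/4, 4, 13/4, 12/5)
obs 6: x=3 → posterior Dirichlet(9/4, 9/4, 4, 17/4, 12/5)
obs 7: x=1 → posterior Dirichlet(9/4, 13/4, 4, 17/4, 12/5)
obs 8: x=4 → posterior Dirichlet(9/4, 13/4, 4, 17/4, 17/5)
obs 9: x=2 → posterior Dirichlet(9/4, 13/4, 5, 17/4, 17/5)

48/263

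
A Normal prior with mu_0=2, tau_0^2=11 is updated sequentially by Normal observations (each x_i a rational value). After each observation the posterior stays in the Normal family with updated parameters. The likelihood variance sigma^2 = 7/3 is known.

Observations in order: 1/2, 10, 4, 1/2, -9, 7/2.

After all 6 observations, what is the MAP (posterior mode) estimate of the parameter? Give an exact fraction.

obs 1: x=1/2 → posterior Normal(61/80, 77/40)
obs 2: x=10 → posterior Normal(721/146, 77/73)
obs 3: x=4 → posterior Normal(985/212, 77/106)
obs 4: x=1/2 → posterior Normal(509/139, 77/139)
obs 5: x=-9 → posterior Normal(53/43, 77/172)
obs 6: x=7/2 → posterior Normal(131/82, 77/205)

131/82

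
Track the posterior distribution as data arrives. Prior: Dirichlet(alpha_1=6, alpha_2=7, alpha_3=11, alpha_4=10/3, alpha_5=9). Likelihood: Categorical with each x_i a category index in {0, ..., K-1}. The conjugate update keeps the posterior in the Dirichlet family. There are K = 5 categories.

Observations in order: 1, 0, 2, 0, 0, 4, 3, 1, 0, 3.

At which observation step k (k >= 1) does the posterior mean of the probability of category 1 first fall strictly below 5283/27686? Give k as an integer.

obs 1: x=1 → posterior Dirichlet(6, 8, 11, 10/3, 9)
obs 2: x=0 → posterior Dirichlet(7, 8, 11, 10/3, 9)
obs 3: x=2 → posterior Dirichlet(7, 8, 12, 10/3, 9)
obs 4: x=0 → posterior Dirichlet(8, 8, 12, 10/3, 9)
obs 5: x=0 → posterior Dirichlet(9, 8, 12, 10/3, 9)
obs 6: x=4 → posterior Dirichlet(9, 8, 12, 10/3, 10)
obs 7: x=3 → posterior Dirichlet(9, 8, 12, 13/3, 10)
obs 8: x=1 → posterior Dirichlet(9, 9, 12, 13/3, 10)
obs 9: x=0 → posterior Dirichlet(10, 9, 12, 13/3, 10)
obs 10: x=3 → posterior Dirichlet(10, 9, 12, 16/3, 10)

k = 6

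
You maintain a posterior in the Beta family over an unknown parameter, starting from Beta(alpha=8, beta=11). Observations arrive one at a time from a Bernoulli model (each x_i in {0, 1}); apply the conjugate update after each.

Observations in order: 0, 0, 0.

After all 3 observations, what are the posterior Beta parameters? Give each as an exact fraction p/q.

alpha=8, beta=14

obs 1: x=0 → posterior Beta(8, 12)
obs 2: x=0 → posterior Beta(8, 13)
obs 3: x=0 → posterior Beta(8, 14)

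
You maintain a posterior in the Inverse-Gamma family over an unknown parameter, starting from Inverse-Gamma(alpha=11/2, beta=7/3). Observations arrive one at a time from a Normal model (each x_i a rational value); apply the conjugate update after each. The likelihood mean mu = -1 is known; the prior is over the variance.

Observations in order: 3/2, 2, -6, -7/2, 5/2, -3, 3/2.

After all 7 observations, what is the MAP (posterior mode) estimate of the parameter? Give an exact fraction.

221/60

obs 1: x=3/2 → posterior Inverse-Gamma(6, 131/24)
obs 2: x=2 → posterior Inverse-Gamma(13/2, 239/24)
obs 3: x=-6 → posterior Inverse-Gamma(7, 539/24)
obs 4: x=-7/2 → posterior Inverse-Gamma(15/2, 307/12)
obs 5: x=5/2 → posterior Inverse-Gamma(8, 761/24)
obs 6: x=-3 → posterior Inverse-Gamma(17/2, 809/24)
obs 7: x=3/2 → posterior Inverse-Gamma(9, 221/6)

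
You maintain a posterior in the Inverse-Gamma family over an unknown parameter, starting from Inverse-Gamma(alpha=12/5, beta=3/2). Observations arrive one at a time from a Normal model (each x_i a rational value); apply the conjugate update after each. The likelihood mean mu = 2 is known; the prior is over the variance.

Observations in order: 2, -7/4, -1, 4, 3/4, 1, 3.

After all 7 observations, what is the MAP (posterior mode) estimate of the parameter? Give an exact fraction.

1345/552

obs 1: x=2 → posterior Inverse-Gamma(29/10, 3/2)
obs 2: x=-7/4 → posterior Inverse-Gamma(17/5, 273/32)
obs 3: x=-1 → posterior Inverse-Gamma(39/10, 417/32)
obs 4: x=4 → posterior Inverse-Gamma(22/5, 481/32)
obs 5: x=3/4 → posterior Inverse-Gamma(49/10, 253/16)
obs 6: x=1 → posterior Inverse-Gamma(27/5, 261/16)
obs 7: x=3 → posterior Inverse-Gamma(59/10, 269/16)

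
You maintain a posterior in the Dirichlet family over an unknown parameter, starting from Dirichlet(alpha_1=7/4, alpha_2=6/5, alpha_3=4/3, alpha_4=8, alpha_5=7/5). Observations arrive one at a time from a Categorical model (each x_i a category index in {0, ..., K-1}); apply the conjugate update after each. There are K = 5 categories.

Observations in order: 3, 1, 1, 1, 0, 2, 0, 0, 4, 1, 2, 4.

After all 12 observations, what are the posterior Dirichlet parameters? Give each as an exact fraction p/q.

obs 1: x=3 → posterior Dirichlet(7/4, 6/5, 4/3, 9, 7/5)
obs 2: x=1 → posterior Dirichlet(7/4, 11/5, 4/3, 9, 7/5)
obs 3: x=1 → posterior Dirichlet(7/4, 16/5, 4/3, 9, 7/5)
obs 4: x=1 → posterior Dirichlet(7/4, 21/5, 4/3, 9, 7/5)
obs 5: x=0 → posterior Dirichlet(11/4, 21/5, 4/3, 9, 7/5)
obs 6: x=2 → posterior Dirichlet(11/4, 21/5, 7/3, 9, 7/5)
obs 7: x=0 → posterior Dirichlet(15/4, 21/5, 7/3, 9, 7/5)
obs 8: x=0 → posterior Dirichlet(19/4, 21/5, 7/3, 9, 7/5)
obs 9: x=4 → posterior Dirichlet(19/4, 21/5, 7/3, 9, 12/5)
obs 10: x=1 → posterior Dirichlet(19/4, 26/5, 7/3, 9, 12/5)
obs 11: x=2 → posterior Dirichlet(19/4, 26/5, 10/3, 9, 12/5)
obs 12: x=4 → posterior Dirichlet(19/4, 26/5, 10/3, 9, 17/5)

alpha_1=19/4, alpha_2=26/5, alpha_3=10/3, alpha_4=9, alpha_5=17/5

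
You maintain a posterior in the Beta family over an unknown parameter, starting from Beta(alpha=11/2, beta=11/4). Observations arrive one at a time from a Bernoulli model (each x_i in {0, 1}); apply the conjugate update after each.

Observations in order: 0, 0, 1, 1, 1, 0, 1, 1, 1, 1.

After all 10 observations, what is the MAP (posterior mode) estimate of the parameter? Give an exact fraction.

46/65

obs 1: x=0 → posterior Beta(11/2, 15/4)
obs 2: x=0 → posterior Beta(11/2, 19/4)
obs 3: x=1 → posterior Beta(13/2, 19/4)
obs 4: x=1 → posterior Beta(15/2, 19/4)
obs 5: x=1 → posterior Beta(17/2, 19/4)
obs 6: x=0 → posterior Beta(17/2, 23/4)
obs 7: x=1 → posterior Beta(19/2, 23/4)
obs 8: x=1 → posterior Beta(21/2, 23/4)
obs 9: x=1 → posterior Beta(23/2, 23/4)
obs 10: x=1 → posterior Beta(25/2, 23/4)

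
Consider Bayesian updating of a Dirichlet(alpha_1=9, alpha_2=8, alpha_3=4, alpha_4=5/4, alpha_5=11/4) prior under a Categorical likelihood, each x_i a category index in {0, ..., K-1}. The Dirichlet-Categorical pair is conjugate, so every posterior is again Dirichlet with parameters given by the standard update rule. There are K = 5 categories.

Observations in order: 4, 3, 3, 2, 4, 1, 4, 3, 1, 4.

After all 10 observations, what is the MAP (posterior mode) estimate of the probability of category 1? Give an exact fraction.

3/10

obs 1: x=4 → posterior Dirichlet(9, 8, 4, 5/4, 15/4)
obs 2: x=3 → posterior Dirichlet(9, 8, 4, 9/4, 15/4)
obs 3: x=3 → posterior Dirichlet(9, 8, 4, 13/4, 15/4)
obs 4: x=2 → posterior Dirichlet(9, 8, 5, 13/4, 15/4)
obs 5: x=4 → posterior Dirichlet(9, 8, 5, 13/4, 19/4)
obs 6: x=1 → posterior Dirichlet(9, 9, 5, 13/4, 19/4)
obs 7: x=4 → posterior Dirichlet(9, 9, 5, 13/4, 23/4)
obs 8: x=3 → posterior Dirichlet(9, 9, 5, 17/4, 23/4)
obs 9: x=1 → posterior Dirichlet(9, 10, 5, 17/4, 23/4)
obs 10: x=4 → posterior Dirichlet(9, 10, 5, 17/4, 27/4)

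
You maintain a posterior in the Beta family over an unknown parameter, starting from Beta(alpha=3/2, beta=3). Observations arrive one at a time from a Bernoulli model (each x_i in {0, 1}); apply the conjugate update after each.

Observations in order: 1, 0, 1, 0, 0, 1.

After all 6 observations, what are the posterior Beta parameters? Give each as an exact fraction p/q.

obs 1: x=1 → posterior Beta(5/2, 3)
obs 2: x=0 → posterior Beta(5/2, 4)
obs 3: x=1 → posterior Beta(7/2, 4)
obs 4: x=0 → posterior Beta(7/2, 5)
obs 5: x=0 → posterior Beta(7/2, 6)
obs 6: x=1 → posterior Beta(9/2, 6)

alpha=9/2, beta=6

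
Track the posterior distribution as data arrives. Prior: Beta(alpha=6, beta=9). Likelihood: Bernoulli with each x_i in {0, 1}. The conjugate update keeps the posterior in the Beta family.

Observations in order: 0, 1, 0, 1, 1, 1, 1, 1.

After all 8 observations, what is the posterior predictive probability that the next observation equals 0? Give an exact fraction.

11/23

obs 1: x=0 → posterior Beta(6, 10)
obs 2: x=1 → posterior Beta(7, 10)
obs 3: x=0 → posterior Beta(7, 11)
obs 4: x=1 → posterior Beta(8, 11)
obs 5: x=1 → posterior Beta(9, 11)
obs 6: x=1 → posterior Beta(10, 11)
obs 7: x=1 → posterior Beta(11, 11)
obs 8: x=1 → posterior Beta(12, 11)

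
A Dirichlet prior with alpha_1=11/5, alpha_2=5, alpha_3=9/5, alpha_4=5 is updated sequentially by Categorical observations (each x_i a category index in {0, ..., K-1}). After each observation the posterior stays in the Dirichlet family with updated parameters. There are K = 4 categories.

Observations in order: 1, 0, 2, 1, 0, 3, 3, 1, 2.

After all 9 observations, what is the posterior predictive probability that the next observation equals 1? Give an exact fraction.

8/23

obs 1: x=1 → posterior Dirichlet(11/5, 6, 9/5, 5)
obs 2: x=0 → posterior Dirichlet(16/5, 6, 9/5, 5)
obs 3: x=2 → posterior Dirichlet(16/5, 6, 14/5, 5)
obs 4: x=1 → posterior Dirichlet(16/5, 7, 14/5, 5)
obs 5: x=0 → posterior Dirichlet(21/5, 7, 14/5, 5)
obs 6: x=3 → posterior Dirichlet(21/5, 7, 14/5, 6)
obs 7: x=3 → posterior Dirichlet(21/5, 7, 14/5, 7)
obs 8: x=1 → posterior Dirichlet(21/5, 8, 14/5, 7)
obs 9: x=2 → posterior Dirichlet(21/5, 8, 19/5, 7)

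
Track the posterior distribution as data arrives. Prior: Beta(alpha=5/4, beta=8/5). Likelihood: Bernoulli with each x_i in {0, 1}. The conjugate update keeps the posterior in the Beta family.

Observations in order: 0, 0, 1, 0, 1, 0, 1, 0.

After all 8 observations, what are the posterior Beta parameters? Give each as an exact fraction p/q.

alpha=17/4, beta=33/5

obs 1: x=0 → posterior Beta(5/4, 13/5)
obs 2: x=0 → posterior Beta(5/4, 18/5)
obs 3: x=1 → posterior Beta(9/4, 18/5)
obs 4: x=0 → posterior Beta(9/4, 23/5)
obs 5: x=1 → posterior Beta(13/4, 23/5)
obs 6: x=0 → posterior Beta(13/4, 28/5)
obs 7: x=1 → posterior Beta(17/4, 28/5)
obs 8: x=0 → posterior Beta(17/4, 33/5)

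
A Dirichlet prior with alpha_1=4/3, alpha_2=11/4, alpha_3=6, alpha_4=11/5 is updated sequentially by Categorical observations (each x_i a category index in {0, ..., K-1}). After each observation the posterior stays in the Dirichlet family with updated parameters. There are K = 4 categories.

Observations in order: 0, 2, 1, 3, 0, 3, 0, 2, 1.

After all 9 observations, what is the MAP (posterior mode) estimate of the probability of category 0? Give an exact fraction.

obs 1: x=0 → posterior Dirichlet(7/3, 11/4, 6, 11/5)
obs 2: x=2 → posterior Dirichlet(7/3, 11/4, 7, 11/5)
obs 3: x=1 → posterior Dirichlet(7/3, 15/4, 7, 11/5)
obs 4: x=3 → posterior Dirichlet(7/3, 15/4, 7, 16/5)
obs 5: x=0 → posterior Dirichlet(10/3, 15/4, 7, 16/5)
obs 6: x=3 → posterior Dirichlet(10/3, 15/4, 7, 21/5)
obs 7: x=0 → posterior Dirichlet(13/3, 15/4, 7, 21/5)
obs 8: x=2 → posterior Dirichlet(13/3, 15/4, 8, 21/5)
obs 9: x=1 → posterior Dirichlet(13/3, 19/4, 8, 21/5)

200/1037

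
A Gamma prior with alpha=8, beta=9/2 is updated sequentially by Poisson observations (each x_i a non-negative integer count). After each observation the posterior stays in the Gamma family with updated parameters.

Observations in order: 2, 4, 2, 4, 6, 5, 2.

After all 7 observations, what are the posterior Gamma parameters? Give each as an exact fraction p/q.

obs 1: x=2 → posterior Gamma(10, 11/2)
obs 2: x=4 → posterior Gamma(14, 13/2)
obs 3: x=2 → posterior Gamma(16, 15/2)
obs 4: x=4 → posterior Gamma(20, 17/2)
obs 5: x=6 → posterior Gamma(26, 19/2)
obs 6: x=5 → posterior Gamma(31, 21/2)
obs 7: x=2 → posterior Gamma(33, 23/2)

alpha=33, beta=23/2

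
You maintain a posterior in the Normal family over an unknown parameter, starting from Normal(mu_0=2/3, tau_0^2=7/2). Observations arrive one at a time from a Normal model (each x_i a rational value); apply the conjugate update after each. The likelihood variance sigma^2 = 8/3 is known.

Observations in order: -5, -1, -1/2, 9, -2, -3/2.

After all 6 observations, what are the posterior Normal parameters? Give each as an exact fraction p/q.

obs 1: x=-5 → posterior Normal(-283/111, 56/37)
obs 2: x=-1 → posterior Normal(-173/87, 28/29)
obs 3: x=-1/2 → posterior Normal(-755/474, 56/79)
obs 4: x=9 → posterior Normal(379/600, 14/25)
obs 5: x=-2 → posterior Normal(127/726, 56/121)
obs 6: x=-3/2 → posterior Normal(-31/426, 28/71)

mu_0=-31/426, tau_0^2=28/71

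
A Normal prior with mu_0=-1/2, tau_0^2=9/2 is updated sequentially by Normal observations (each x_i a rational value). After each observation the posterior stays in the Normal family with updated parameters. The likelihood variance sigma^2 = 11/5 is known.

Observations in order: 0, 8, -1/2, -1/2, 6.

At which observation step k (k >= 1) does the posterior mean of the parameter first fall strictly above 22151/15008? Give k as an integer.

k = 2

obs 1: x=0 → posterior Normal(-11/67, 99/67)
obs 2: x=8 → posterior Normal(349/112, 99/112)
obs 3: x=-1/2 → posterior Normal(653/314, 99/157)
obs 4: x=-1/2 → posterior Normal(152/101, 99/202)
obs 5: x=6 → posterior Normal(574/247, 99/247)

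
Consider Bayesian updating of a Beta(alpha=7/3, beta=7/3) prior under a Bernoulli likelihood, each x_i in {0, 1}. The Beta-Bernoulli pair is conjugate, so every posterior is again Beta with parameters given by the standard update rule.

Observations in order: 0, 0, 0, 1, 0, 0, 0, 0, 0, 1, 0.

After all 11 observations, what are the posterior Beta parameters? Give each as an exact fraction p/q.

obs 1: x=0 → posterior Beta(7/3, 10/3)
obs 2: x=0 → posterior Beta(7/3, 13/3)
obs 3: x=0 → posterior Beta(7/3, 16/3)
obs 4: x=1 → posterior Beta(10/3, 16/3)
obs 5: x=0 → posterior Beta(10/3, 19/3)
obs 6: x=0 → posterior Beta(10/3, 22/3)
obs 7: x=0 → posterior Beta(10/3, 25/3)
obs 8: x=0 → posterior Beta(10/3, 28/3)
obs 9: x=0 → posterior Beta(10/3, 31/3)
obs 10: x=1 → posterior Beta(13/3, 31/3)
obs 11: x=0 → posterior Beta(13/3, 34/3)

alpha=13/3, beta=34/3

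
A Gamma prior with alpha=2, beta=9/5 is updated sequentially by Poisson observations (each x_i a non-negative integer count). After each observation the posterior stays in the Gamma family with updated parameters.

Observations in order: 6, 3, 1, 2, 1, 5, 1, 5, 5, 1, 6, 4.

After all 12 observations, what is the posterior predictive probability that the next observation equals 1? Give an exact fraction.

17899920825971690197735848129598107962577222085979637329519447684979039088975905/119106085846597985957439306422176877073466268046200947449665159651593440420954112

obs 1: x=6 → posterior Gamma(8, 14/5)
obs 2: x=3 → posterior Gamma(11, 19/5)
obs 3: x=1 → posterior Gamma(12, 24/5)
obs 4: x=2 → posterior Gamma(14, 29/5)
obs 5: x=1 → posterior Gamma(15, 34/5)
obs 6: x=5 → posterior Gamma(20, 39/5)
obs 7: x=1 → posterior Gamma(21, 44/5)
obs 8: x=5 → posterior Gamma(26, 49/5)
obs 9: x=5 → posterior Gamma(31, 54/5)
obs 10: x=1 → posterior Gamma(32, 59/5)
obs 11: x=6 → posterior Gamma(38, 64/5)
obs 12: x=4 → posterior Gamma(42, 69/5)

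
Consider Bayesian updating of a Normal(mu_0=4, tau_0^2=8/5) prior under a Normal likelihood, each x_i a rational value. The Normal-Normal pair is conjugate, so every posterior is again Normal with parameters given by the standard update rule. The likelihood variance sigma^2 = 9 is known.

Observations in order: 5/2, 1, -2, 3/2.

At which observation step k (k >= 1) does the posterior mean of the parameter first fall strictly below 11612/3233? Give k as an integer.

k = 2

obs 1: x=5/2 → posterior Normal(200/53, 72/53)
obs 2: x=1 → posterior Normal(208/61, 72/61)
obs 3: x=-2 → posterior Normal(64/23, 24/23)
obs 4: x=3/2 → posterior Normal(204/77, 72/77)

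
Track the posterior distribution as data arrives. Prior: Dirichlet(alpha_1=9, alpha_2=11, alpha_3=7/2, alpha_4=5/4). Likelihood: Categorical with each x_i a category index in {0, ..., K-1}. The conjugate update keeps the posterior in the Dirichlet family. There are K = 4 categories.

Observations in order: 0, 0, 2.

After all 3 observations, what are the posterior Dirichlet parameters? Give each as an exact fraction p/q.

alpha_1=11, alpha_2=11, alpha_3=9/2, alpha_4=5/4

obs 1: x=0 → posterior Dirichlet(10, 11, 7/2, 5/4)
obs 2: x=0 → posterior Dirichlet(11, 11, 7/2, 5/4)
obs 3: x=2 → posterior Dirichlet(11, 11, 9/2, 5/4)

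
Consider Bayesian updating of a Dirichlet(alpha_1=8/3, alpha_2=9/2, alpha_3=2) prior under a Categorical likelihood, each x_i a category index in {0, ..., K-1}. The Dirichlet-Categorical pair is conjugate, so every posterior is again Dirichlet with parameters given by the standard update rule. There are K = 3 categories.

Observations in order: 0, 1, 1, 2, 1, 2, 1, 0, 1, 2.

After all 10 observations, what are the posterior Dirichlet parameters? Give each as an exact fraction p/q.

obs 1: x=0 → posterior Dirichlet(11/3, 9/2, 2)
obs 2: x=1 → posterior Dirichlet(11/3, 11/2, 2)
obs 3: x=1 → posterior Dirichlet(11/3, 13/2, 2)
obs 4: x=2 → posterior Dirichlet(11/3, 13/2, 3)
obs 5: x=1 → posterior Dirichlet(11/3, 15/2, 3)
obs 6: x=2 → posterior Dirichlet(11/3, 15/2, 4)
obs 7: x=1 → posterior Dirichlet(11/3, 17/2, 4)
obs 8: x=0 → posterior Dirichlet(14/3, 17/2, 4)
obs 9: x=1 → posterior Dirichlet(14/3, 19/2, 4)
obs 10: x=2 → posterior Dirichlet(14/3, 19/2, 5)

alpha_1=14/3, alpha_2=19/2, alpha_3=5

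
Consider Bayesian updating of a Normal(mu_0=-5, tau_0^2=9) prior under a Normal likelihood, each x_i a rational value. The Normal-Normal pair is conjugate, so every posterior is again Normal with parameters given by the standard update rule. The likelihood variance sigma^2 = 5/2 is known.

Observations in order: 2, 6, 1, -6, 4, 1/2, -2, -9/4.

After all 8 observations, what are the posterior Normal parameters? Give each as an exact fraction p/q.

obs 1: x=2 → posterior Normal(11/23, 45/23)
obs 2: x=6 → posterior Normal(119/41, 45/41)
obs 3: x=1 → posterior Normal(137/59, 45/59)
obs 4: x=-6 → posterior Normal(29/77, 45/77)
obs 5: x=4 → posterior Normal(101/95, 9/19)
obs 6: x=1/2 → posterior Normal(110/113, 45/113)
obs 7: x=-2 → posterior Normal(74/131, 45/131)
obs 8: x=-9/4 → posterior Normal(67/298, 45/149)

mu_0=67/298, tau_0^2=45/149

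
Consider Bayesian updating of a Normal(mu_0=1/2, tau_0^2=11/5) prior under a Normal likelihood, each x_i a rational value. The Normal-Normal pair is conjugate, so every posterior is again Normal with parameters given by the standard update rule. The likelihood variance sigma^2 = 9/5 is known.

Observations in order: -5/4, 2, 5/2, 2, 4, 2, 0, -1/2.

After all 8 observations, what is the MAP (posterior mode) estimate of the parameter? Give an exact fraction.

obs 1: x=-5/4 → posterior Normal(-37/80, 99/100)
obs 2: x=2 → posterior Normal(51/124, 99/155)
obs 3: x=5/2 → posterior Normal(23/24, 33/70)
obs 4: x=2 → posterior Normal(249/212, 99/265)
obs 5: x=4 → posterior Normal(425/256, 99/320)
obs 6: x=2 → posterior Normal(171/100, 33/125)
obs 7: x=0 → posterior Normal(513/344, 99/430)
obs 8: x=-1/2 → posterior Normal(491/388, 99/485)

491/388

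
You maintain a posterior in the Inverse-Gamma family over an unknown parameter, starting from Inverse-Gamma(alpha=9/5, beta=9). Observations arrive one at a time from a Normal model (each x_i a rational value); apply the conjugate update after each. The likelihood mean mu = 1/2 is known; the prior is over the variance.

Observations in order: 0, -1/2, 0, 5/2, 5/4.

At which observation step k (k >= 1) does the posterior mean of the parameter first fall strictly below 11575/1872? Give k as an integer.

obs 1: x=0 → posterior Inverse-Gamma(23/10, 73/8)
obs 2: x=-1/2 → posterior Inverse-Gamma(14/5, 77/8)
obs 3: x=0 → posterior Inverse-Gamma(33/10, 39/4)
obs 4: x=5/2 → posterior Inverse-Gamma(19/5, 47/4)
obs 5: x=5/4 → posterior Inverse-Gamma(43/10, 385/32)

k = 2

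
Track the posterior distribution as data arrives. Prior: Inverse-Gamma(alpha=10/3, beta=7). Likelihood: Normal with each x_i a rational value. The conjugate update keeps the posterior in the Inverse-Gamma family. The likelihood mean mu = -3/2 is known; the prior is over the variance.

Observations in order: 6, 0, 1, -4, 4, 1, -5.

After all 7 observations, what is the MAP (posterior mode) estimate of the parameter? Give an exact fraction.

obs 1: x=6 → posterior Inverse-Gamma(23/6, 281/8)
obs 2: x=0 → posterior Inverse-Gamma(13/3, 145/4)
obs 3: x=1 → posterior Inverse-Gamma(29/6, 315/8)
obs 4: x=-4 → posterior Inverse-Gamma(16/3, 85/2)
obs 5: x=4 → posterior Inverse-Gamma(35/6, 461/8)
obs 6: x=1 → posterior Inverse-Gamma(19/3, 243/4)
obs 7: x=-5 → posterior Inverse-Gamma(41/6, 535/8)

1605/188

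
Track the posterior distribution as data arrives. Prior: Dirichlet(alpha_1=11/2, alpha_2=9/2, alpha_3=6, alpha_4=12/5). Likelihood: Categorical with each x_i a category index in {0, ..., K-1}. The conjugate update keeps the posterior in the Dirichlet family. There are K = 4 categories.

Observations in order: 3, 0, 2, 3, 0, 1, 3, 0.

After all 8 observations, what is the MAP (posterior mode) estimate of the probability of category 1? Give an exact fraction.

45/224

obs 1: x=3 → posterior Dirichlet(11/2, 9/2, 6, 17/5)
obs 2: x=0 → posterior Dirichlet(13/2, 9/2, 6, 17/5)
obs 3: x=2 → posterior Dirichlet(13/2, 9/2, 7, 17/5)
obs 4: x=3 → posterior Dirichlet(13/2, 9/2, 7, 22/5)
obs 5: x=0 → posterior Dirichlet(15/2, 9/2, 7, 22/5)
obs 6: x=1 → posterior Dirichlet(15/2, 11/2, 7, 22/5)
obs 7: x=3 → posterior Dirichlet(15/2, 11/2, 7, 27/5)
obs 8: x=0 → posterior Dirichlet(17/2, 11/2, 7, 27/5)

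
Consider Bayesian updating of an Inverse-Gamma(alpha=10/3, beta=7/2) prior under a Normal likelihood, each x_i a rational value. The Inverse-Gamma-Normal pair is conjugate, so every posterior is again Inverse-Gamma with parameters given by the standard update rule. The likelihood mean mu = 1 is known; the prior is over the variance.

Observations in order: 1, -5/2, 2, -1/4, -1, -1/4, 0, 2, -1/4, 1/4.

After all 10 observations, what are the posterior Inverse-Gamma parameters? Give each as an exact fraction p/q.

alpha=25/3, beta=63/4

obs 1: x=1 → posterior Inverse-Gamma(23/6, 7/2)
obs 2: x=-5/2 → posterior Inverse-Gamma(13/3, 77/8)
obs 3: x=2 → posterior Inverse-Gamma(29/6, 81/8)
obs 4: x=-1/4 → posterior Inverse-Gamma(16/3, 349/32)
obs 5: x=-1 → posterior Inverse-Gamma(35/6, 413/32)
obs 6: x=-1/4 → posterior Inverse-Gamma(19/3, 219/16)
obs 7: x=0 → posterior Inverse-Gamma(41/6, 227/16)
obs 8: x=2 → posterior Inverse-Gamma(22/3, 235/16)
obs 9: x=-1/4 → posterior Inverse-Gamma(47/6, 495/32)
obs 10: x=1/4 → posterior Inverse-Gamma(25/3, 63/4)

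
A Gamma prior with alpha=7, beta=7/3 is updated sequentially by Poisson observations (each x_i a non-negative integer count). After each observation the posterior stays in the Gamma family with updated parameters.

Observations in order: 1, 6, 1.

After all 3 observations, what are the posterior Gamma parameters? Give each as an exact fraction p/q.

alpha=15, beta=16/3

obs 1: x=1 → posterior Gamma(8, 10/3)
obs 2: x=6 → posterior Gamma(14, 13/3)
obs 3: x=1 → posterior Gamma(15, 16/3)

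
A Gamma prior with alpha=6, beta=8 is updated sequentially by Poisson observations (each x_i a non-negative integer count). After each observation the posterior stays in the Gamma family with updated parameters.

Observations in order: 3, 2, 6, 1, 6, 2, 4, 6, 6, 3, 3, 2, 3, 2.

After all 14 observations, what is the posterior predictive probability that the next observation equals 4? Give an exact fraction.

obs 1: x=3 → posterior Gamma(9, 9)
obs 2: x=2 → posterior Gamma(11, 10)
obs 3: x=6 → posterior Gamma(17, 11)
obs 4: x=1 → posterior Gamma(18, 12)
obs 5: x=6 → posterior Gamma(24, 13)
obs 6: x=2 → posterior Gamma(26, 14)
obs 7: x=4 → posterior Gamma(30, 15)
obs 8: x=6 → posterior Gamma(36, 16)
obs 9: x=6 → posterior Gamma(42, 17)
obs 10: x=3 → posterior Gamma(45, 18)
obs 11: x=3 → posterior Gamma(48, 19)
obs 12: x=2 → posterior Gamma(50, 20)
obs 13: x=3 → posterior Gamma(53, 21)
obs 14: x=2 → posterior Gamma(55, 22)

28899462755556199264183150997489828936975013958434346394111608672541159572111360/219756801305995011868741136319862577205018109070321830013486322196049230779513287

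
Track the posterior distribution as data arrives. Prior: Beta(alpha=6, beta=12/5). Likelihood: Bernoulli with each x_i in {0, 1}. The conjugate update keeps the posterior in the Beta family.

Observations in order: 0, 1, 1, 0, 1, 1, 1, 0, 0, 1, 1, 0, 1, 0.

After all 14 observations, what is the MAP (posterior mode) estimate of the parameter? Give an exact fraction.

obs 1: x=0 → posterior Beta(6, 17/5)
obs 2: x=1 → posterior Beta(7, 17/5)
obs 3: x=1 → posterior Beta(8, 17/5)
obs 4: x=0 → posterior Beta(8, 22/5)
obs 5: x=1 → posterior Beta(9, 22/5)
obs 6: x=1 → posterior Beta(10, 22/5)
obs 7: x=1 → posterior Beta(11, 22/5)
obs 8: x=0 → posterior Beta(11, 27/5)
obs 9: x=0 → posterior Beta(11, 32/5)
obs 10: x=1 → posterior Beta(12, 32/5)
obs 11: x=1 → posterior Beta(13, 32/5)
obs 12: x=0 → posterior Beta(13, 37/5)
obs 13: x=1 → posterior Beta(14, 37/5)
obs 14: x=0 → posterior Beta(14, 42/5)

65/102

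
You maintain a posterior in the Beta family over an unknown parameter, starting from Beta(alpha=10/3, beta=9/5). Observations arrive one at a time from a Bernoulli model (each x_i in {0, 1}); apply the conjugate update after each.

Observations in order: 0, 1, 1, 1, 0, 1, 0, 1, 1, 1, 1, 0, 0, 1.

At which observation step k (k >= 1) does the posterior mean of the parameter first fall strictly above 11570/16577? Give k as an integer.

k = 11

obs 1: x=0 → posterior Beta(10/3, 14/5)
obs 2: x=1 → posterior Beta(13/3, 14/5)
obs 3: x=1 → posterior Beta(16/3, 14/5)
obs 4: x=1 → posterior Beta(19/3, 14/5)
obs 5: x=0 → posterior Beta(19/3, 19/5)
obs 6: x=1 → posterior Beta(22/3, 19/5)
obs 7: x=0 → posterior Beta(22/3, 24/5)
obs 8: x=1 → posterior Beta(25/3, 24/5)
obs 9: x=1 → posterior Beta(28/3, 24/5)
obs 10: x=1 → posterior Beta(31/3, 24/5)
obs 11: x=1 → posterior Beta(34/3, 24/5)
obs 12: x=0 → posterior Beta(34/3, 29/5)
obs 13: x=0 → posterior Beta(34/3, 34/5)
obs 14: x=1 → posterior Beta(37/3, 34/5)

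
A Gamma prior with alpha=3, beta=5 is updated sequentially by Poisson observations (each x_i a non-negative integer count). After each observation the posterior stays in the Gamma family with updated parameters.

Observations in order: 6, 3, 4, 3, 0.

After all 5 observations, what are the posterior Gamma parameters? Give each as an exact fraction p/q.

obs 1: x=6 → posterior Gamma(9, 6)
obs 2: x=3 → posterior Gamma(12, 7)
obs 3: x=4 → posterior Gamma(16, 8)
obs 4: x=3 → posterior Gamma(19, 9)
obs 5: x=0 → posterior Gamma(19, 10)

alpha=19, beta=10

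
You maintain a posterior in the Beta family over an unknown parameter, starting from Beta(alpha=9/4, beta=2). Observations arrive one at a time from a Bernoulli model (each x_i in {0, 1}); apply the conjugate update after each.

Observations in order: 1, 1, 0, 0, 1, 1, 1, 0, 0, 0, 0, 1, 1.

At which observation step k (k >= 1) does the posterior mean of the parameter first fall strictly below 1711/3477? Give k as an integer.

obs 1: x=1 → posterior Beta(13/4, 2)
obs 2: x=1 → posterior Beta(17/4, 2)
obs 3: x=0 → posterior Beta(17/4, 3)
obs 4: x=0 → posterior Beta(17/4, 4)
obs 5: x=1 → posterior Beta(21/4, 4)
obs 6: x=1 → posterior Beta(25/4, 4)
obs 7: x=1 → posterior Beta(29/4, 4)
obs 8: x=0 → posterior Beta(29/4, 5)
obs 9: x=0 → posterior Beta(29/4, 6)
obs 10: x=0 → posterior Beta(29/4, 7)
obs 11: x=0 → posterior Beta(29/4, 8)
obs 12: x=1 → posterior Beta(33/4, 8)
obs 13: x=1 → posterior Beta(37/4, 8)

k = 11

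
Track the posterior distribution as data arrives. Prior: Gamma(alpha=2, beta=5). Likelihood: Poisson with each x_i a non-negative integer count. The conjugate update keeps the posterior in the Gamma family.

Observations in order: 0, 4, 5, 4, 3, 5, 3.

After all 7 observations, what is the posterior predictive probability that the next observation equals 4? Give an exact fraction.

20914666537045690401378866823168/201538126434611150798503956371773

obs 1: x=0 → posterior Gamma(2, 6)
obs 2: x=4 → posterior Gamma(6, 7)
obs 3: x=5 → posterior Gamma(11, 8)
obs 4: x=4 → posterior Gamma(15, 9)
obs 5: x=3 → posterior Gamma(18, 10)
obs 6: x=5 → posterior Gamma(23, 11)
obs 7: x=3 → posterior Gamma(26, 12)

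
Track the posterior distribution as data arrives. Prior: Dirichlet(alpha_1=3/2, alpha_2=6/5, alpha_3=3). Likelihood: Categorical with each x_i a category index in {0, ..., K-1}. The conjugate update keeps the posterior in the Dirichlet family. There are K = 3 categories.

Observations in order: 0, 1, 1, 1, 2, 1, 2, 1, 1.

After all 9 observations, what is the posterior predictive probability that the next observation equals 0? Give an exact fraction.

obs 1: x=0 → posterior Dirichlet(5/2, 6/5, 3)
obs 2: x=1 → posterior Dirichlet(5/2, 11/5, 3)
obs 3: x=1 → posterior Dirichlet(5/2, 16/5, 3)
obs 4: x=1 → posterior Dirichlet(5/2, 21/5, 3)
obs 5: x=2 → posterior Dirichlet(5/2, 21/5, 4)
obs 6: x=1 → posterior Dirichlet(5/2, 26/5, 4)
obs 7: x=2 → posterior Dirichlet(5/2, 26/5, 5)
obs 8: x=1 → posterior Dirichlet(5/2, 31/5, 5)
obs 9: x=1 → posterior Dirichlet(5/2, 36/5, 5)

25/147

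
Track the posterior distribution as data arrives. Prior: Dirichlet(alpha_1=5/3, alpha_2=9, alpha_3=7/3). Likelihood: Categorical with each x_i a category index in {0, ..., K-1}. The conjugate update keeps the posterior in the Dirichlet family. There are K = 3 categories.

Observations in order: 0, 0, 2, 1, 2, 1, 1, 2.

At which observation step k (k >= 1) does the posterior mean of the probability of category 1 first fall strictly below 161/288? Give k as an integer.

k = 5

obs 1: x=0 → posterior Dirichlet(8/3, 9, 7/3)
obs 2: x=0 → posterior Dirichlet(11/3, 9, 7/3)
obs 3: x=2 → posterior Dirichlet(11/3, 9, 10/3)
obs 4: x=1 → posterior Dirichlet(11/3, 10, 10/3)
obs 5: x=2 → posterior Dirichlet(11/3, 10, 13/3)
obs 6: x=1 → posterior Dirichlet(11/3, 11, 13/3)
obs 7: x=1 → posterior Dirichlet(11/3, 12, 13/3)
obs 8: x=2 → posterior Dirichlet(11/3, 12, 16/3)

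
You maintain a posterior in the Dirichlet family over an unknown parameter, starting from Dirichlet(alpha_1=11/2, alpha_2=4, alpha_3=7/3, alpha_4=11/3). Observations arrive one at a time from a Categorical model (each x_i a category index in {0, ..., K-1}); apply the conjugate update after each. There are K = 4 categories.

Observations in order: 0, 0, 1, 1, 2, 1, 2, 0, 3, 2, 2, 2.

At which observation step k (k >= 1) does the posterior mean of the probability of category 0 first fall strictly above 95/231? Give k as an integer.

obs 1: x=0 → posterior Dirichlet(13/2, 4, 7/3, 11/3)
obs 2: x=0 → posterior Dirichlet(15/2, 4, 7/3, 11/3)
obs 3: x=1 → posterior Dirichlet(15/2, 5, 7/3, 11/3)
obs 4: x=1 → posterior Dirichlet(15/2, 6, 7/3, 11/3)
obs 5: x=2 → posterior Dirichlet(15/2, 6, 10/3, 11/3)
obs 6: x=1 → posterior Dirichlet(15/2, 7, 10/3, 11/3)
obs 7: x=2 → posterior Dirichlet(15/2, 7, 13/3, 11/3)
obs 8: x=0 → posterior Dirichlet(17/2, 7, 13/3, 11/3)
obs 9: x=3 → posterior Dirichlet(17/2, 7, 13/3, 14/3)
obs 10: x=2 → posterior Dirichlet(17/2, 7, 16/3, 14/3)
obs 11: x=2 → posterior Dirichlet(17/2, 7, 19/3, 14/3)
obs 12: x=2 → posterior Dirichlet(17/2, 7, 22/3, 14/3)

k = 2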